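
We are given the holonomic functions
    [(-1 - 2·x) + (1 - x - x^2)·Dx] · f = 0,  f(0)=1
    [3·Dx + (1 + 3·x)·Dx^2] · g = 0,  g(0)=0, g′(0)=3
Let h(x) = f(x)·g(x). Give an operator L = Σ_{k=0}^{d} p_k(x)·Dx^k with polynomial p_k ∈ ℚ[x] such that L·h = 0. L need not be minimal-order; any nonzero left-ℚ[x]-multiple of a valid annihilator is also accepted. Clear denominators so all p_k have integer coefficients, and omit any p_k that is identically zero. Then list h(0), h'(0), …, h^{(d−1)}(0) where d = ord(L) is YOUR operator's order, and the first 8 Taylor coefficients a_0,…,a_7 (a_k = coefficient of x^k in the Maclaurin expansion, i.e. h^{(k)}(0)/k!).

f: a_k = 1, 1, 2, 3, 5, 8, 13, 21, …
g: a_k = 0, 3, -9/2, 9, -81/4, 243/5, -243/2, 2187/7, …
Product ⇒ symmetric product L₀, ord ≤ 2.
L = (5 + 12·x) + (-1 + 13·x + 15·x^2)·Dx + (-1 - 2·x + 4·x^2 + 3·x^3)·Dx^2  (order 2).
h: a_k = 0, 3, -3/2, 21/2, -45/4, 957/20, -849/10, 38553/140, …
ICs: h(0) = 0, h′(0) = 3.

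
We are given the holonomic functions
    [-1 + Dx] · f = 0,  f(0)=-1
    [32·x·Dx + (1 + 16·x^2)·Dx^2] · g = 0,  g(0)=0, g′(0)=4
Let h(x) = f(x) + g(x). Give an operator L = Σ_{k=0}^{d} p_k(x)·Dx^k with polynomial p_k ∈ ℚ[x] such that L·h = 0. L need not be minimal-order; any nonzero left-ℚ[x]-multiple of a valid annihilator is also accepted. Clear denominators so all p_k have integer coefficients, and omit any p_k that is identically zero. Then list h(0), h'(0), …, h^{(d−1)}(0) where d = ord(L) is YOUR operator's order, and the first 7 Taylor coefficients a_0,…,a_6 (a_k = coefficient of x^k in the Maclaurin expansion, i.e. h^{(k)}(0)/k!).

L = (32 - 32·x - 1536·x^2 - 512·x^3)·Dx + (-33 + 1504·x^2 - 256·x^4)·Dx^2 + (1 + 32·x + 32·x^2 + 512·x^3 + 256·x^4)·Dx^3  (order 3).
h: a_k = -1, 3, -1/2, -43/2, -1/24, 4915/24, -1/720, …
ICs: h(0) = -1, h′(0) = 3, h′′(0) = -1.

f: a_k = -1, -1, -1/2, -1/6, -1/24, -1/120, -1/720, …
g: a_k = 0, 4, 0, -64/3, 0, 1024/5, 0, …
h₀=f+g: left-lcm gives L₀, ord ≤ 3.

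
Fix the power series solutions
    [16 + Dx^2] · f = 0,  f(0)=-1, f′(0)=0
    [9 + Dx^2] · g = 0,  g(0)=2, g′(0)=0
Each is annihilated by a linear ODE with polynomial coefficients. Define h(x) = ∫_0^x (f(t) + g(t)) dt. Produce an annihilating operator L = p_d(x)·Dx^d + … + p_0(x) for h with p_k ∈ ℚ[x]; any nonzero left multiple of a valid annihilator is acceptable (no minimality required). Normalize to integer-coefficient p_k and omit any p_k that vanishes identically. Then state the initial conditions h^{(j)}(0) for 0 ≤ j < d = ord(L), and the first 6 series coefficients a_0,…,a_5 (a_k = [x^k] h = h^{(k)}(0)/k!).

f: a_k = -1, 0, 8, 0, -32/3, 0, …
g: a_k = 2, 0, -9, 0, 27/4, 0, …
h₀=f+g: left-lcm gives L₀, ord ≤ 4.
h=∫h₀ ⇒ L = L₀·Dx.
L = 144·Dx + 25·Dx^3 + Dx^5  (order 5).
h: a_k = 0, 1, 0, -1/3, 0, -47/60, …
ICs: h(0) = 0, h′(0) = 1, h′′(0) = 0, h′′′(0) = -2, h′′′′(0) = 0.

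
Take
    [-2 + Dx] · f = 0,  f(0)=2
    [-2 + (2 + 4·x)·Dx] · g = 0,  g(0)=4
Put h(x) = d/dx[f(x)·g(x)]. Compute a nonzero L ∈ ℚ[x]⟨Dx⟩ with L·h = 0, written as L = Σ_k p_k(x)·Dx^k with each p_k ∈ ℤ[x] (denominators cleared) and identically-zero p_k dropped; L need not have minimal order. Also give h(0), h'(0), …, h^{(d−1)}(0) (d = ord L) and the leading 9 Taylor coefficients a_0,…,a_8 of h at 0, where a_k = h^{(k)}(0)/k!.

f: a_k = 2, 4, 4, 8/3, 4/3, 8/15, 8/45, 16/315, 4/315, …
g: a_k = 4, 4, -2, 2, -5/2, 7/2, -21/4, 33/4, -429/32, …
h₀=f·g: eliminate ⇒ L₀, order ≤ 1·1.
h=h₀': d/dx-closure on L₀ ⇒ L.
L = (7 + 24·x + 16·x^2) + (-3 - 10·x - 8·x^2)·Dx  (order 1).
h: a_k = 24, 56, 68, 44, 107/3, -89/15, 1123/30, -39551/630, 88853/720, …
ICs: h(0) = 24.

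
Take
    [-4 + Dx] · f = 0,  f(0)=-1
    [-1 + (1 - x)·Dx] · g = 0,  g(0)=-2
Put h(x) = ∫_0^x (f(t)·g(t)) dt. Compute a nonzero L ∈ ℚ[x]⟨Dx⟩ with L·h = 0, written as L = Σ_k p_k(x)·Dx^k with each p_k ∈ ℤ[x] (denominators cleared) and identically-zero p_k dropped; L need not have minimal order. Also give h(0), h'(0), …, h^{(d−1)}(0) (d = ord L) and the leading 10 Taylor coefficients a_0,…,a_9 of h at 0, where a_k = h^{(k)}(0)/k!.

L = (5 - 4·x)·Dx + (-1 + x)·Dx^2  (order 2).
h: a_k = 0, 2, 5, 26/3, 71/6, 206/15, 643/45, 874/63, 16319/1260, 33662/2835, …
ICs: h(0) = 0, h′(0) = 2.

f: a_k = -1, -4, -8, -32/3, -32/3, -128/15, -256/45, -1024/315, -512/315, -2048/2835, …
g: a_k = -2, -2, -2, -2, -2, -2, -2, -2, -2, -2, …
L₀ := L_f ⊗_s L_g (sym. prod.), ord ≤ 1.
Integrate: L := L₀·Dx.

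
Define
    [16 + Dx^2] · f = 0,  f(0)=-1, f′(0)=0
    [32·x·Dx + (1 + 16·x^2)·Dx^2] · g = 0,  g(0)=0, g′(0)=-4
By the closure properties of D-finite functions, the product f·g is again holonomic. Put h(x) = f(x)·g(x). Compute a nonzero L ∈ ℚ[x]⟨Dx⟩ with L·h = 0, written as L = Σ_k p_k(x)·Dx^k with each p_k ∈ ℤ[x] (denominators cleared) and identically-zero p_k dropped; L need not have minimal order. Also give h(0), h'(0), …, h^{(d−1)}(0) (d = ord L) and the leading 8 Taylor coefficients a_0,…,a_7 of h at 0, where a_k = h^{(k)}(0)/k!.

f: a_k = -1, 0, 8, 0, -32/3, 0, 256/45, 0, …
g: a_k = 0, -4, 0, 64/3, 0, -1024/5, 0, 16384/7, …
L₀ := L_f ⊗_s L_g (sym. prod.), ord ≤ 4.
L = (1280 + 53248·x^2 + 360448·x^4 + 2097152·x^6 + 8388608·x^8) + (1536·x + 40960·x^3 + 393216·x^5 + 2097152·x^7)·Dx + (96 + 4096·x^2 + 36864·x^4 + 262144·x^6 + 1048576·x^8)·Dx^2 + (96·x + 2560·x^3 + 24576·x^5 + 131072·x^7)·Dx^3 + (1 + 48·x^2 + 896·x^4 + 8192·x^6 + 32768·x^8)·Dx^4  (order 4).
h: a_k = 0, 4, 0, -160/3, 0, 6272/15, 0, -1332224/315, …
ICs: h(0) = 0, h′(0) = 4, h′′(0) = 0, h′′′(0) = -320.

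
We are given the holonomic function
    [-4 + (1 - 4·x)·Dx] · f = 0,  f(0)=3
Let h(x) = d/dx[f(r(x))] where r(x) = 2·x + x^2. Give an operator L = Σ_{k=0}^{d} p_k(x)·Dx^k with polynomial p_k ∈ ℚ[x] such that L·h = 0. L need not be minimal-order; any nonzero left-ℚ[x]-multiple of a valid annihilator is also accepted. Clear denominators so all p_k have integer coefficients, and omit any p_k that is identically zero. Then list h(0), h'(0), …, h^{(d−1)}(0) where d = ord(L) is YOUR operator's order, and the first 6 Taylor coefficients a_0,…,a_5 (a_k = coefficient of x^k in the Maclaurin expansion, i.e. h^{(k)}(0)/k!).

L = (17 + 24·x + 12·x^2) + (-1 + 7·x + 12·x^2 + 4·x^3)·Dx  (order 1).
h: a_k = 24, 408, 5184, 58560, 620160, 6304896, …
ICs: h(0) = 24.

f: a_k = 3, 12, 48, 192, 768, 3072, …
Change of var in L_f (x↦r) gives L₀.
h=h₀': d/dx-closure on L₀ ⇒ L.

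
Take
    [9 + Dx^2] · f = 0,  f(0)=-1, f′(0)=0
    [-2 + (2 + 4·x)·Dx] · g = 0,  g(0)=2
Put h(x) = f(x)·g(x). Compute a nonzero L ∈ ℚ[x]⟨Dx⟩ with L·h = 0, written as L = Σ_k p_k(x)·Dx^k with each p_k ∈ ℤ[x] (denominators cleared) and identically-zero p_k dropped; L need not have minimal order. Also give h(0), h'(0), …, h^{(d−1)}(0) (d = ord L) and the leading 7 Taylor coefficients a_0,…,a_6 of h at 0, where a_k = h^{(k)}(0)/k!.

f: a_k = -1, 0, 9/2, 0, -27/8, 0, 81/80, …
g: a_k = 2, 2, -1, 1, -5/4, 7/4, -21/8, …
h₀=f·g: eliminate ⇒ L₀, order ≤ 2·1.
L = (12 + 36·x + 36·x^2) + (-2 - 4·x)·Dx + (1 + 4·x + 4·x^2)·Dx^2  (order 2).
h: a_k = -2, -2, 10, 8, -10, -4, 12/5, …
ICs: h(0) = -2, h′(0) = -2.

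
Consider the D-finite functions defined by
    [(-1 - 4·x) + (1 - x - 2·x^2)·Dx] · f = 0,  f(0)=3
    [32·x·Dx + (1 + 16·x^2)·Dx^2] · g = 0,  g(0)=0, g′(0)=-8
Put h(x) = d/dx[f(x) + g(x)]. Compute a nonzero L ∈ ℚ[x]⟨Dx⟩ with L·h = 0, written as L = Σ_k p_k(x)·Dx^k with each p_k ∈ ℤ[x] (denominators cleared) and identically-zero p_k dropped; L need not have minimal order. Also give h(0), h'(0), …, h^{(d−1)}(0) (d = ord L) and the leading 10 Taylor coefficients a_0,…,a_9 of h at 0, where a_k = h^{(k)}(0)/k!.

f: a_k = 3, 3, 9, 15, 33, 63, 129, 255, 513, 1023, …
g: a_k = 0, -8, 0, 128/3, 0, -2048/5, 0, 32768/7, 0, -524288/9, …
f+g: L₀ = lclm(L_f,L_g), ord ≤ 1+2.
h=h₀': d/dx-closure on L₀ ⇒ L.
L = (-96 + 384·x + 6912·x^2 + 15360·x^3 + 40704·x^4 + 12288·x^6) + (31 + 104·x - 392·x^2 + 736·x^3 + 14912·x^4 + 27904·x^5 + 3072·x^6 + 12288·x^7)·Dx + (-3 - 19·x - 128·x^2 - 152·x^3 - 1128·x^4 + 2496·x^5 + 2560·x^6 + 1024·x^7 + 2048·x^8)·Dx^2  (order 2).
h: a_k = -5, 18, 173, 132, -1733, 774, 34553, 4104, -515081, 20490, …
ICs: h(0) = -5, h′(0) = 18.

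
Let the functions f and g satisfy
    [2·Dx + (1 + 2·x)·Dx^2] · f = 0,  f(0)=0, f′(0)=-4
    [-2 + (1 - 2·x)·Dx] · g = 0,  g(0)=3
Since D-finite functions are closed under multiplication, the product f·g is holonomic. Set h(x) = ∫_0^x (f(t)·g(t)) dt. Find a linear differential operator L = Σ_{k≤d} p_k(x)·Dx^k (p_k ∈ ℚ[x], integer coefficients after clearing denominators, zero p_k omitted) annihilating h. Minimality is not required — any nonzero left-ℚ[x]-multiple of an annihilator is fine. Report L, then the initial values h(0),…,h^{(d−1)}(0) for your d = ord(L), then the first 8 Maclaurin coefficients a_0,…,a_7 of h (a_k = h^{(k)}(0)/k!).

f: a_k = 0, -4, 4, -16/3, 8, -64/5, 64/3, -256/7, …
g: a_k = 3, 6, 12, 24, 48, 96, 192, 384, …
L₀ := L_f ⊗_s L_g (sym. prod.), ord ≤ 2.
∫: right-multiply L₀ by Dx.
L = 4·Dx + (2 + 12·x)·Dx^2 + (-1 + 4·x^2)·Dx^3  (order 3).
h: a_k = 0, 0, -6, -4, -10, -56/5, -376/15, -1184/35, …
ICs: h(0) = 0, h′(0) = 0, h′′(0) = -12.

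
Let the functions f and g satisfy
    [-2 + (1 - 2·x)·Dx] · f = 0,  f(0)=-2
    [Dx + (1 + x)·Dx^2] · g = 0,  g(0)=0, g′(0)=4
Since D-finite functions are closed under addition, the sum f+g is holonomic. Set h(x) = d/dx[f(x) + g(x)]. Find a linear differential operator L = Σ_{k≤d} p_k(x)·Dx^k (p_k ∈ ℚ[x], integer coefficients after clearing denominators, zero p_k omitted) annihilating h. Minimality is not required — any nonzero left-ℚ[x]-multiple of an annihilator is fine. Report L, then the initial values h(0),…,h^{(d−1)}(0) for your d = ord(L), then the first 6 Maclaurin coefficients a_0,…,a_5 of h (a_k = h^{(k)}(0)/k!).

L = (32 + 8·x) + (22 + 56·x + 16·x^2)·Dx + (-5 + 3·x + 12·x^2 + 4·x^3)·Dx^2  (order 2).
h: a_k = 0, -20, -44, -132, -316, -772, …
ICs: h(0) = 0, h′(0) = -20.

f: a_k = -2, -4, -8, -16, -32, -64, …
g: a_k = 0, 4, -2, 4/3, -1, 4/5, …
f+g: L₀ = lclm(L_f,L_g), ord ≤ 1+2.
h=h₀': d/dx-closure on L₀ ⇒ L.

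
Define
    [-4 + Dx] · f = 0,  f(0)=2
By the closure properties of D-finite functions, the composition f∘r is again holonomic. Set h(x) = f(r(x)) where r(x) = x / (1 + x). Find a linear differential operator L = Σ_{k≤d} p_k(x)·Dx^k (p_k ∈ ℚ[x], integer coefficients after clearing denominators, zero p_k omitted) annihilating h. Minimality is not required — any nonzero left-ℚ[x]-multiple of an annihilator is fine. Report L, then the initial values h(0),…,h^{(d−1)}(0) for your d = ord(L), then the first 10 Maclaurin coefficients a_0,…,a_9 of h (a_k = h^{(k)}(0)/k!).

f: a_k = 2, 8, 16, 64/3, 64/3, 256/15, 512/45, 2048/315, 1024/315, 4096/2835, …
L₀ from L_f via x↦r, Dx↦r'^{-1}Dx.
L = -4 + (1 + 2·x + x^2)·Dx  (order 1).
h: a_k = 2, 8, 8, -8/3, -8/3, 56/15, -88/45, -136/315, 632/315, -6632/2835, …
ICs: h(0) = 2.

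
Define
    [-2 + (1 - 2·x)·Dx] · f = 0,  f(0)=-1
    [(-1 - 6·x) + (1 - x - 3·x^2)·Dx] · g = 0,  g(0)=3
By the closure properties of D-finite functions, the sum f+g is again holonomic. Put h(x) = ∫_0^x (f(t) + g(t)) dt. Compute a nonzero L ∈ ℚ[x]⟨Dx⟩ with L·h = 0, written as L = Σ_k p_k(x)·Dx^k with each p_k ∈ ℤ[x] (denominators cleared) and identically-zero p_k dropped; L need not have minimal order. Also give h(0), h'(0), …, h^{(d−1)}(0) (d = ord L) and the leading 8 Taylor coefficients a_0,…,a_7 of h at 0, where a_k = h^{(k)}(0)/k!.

f: a_k = -1, -2, -4, -8, -16, -32, -64, -128, …
g: a_k = 3, 3, 12, 21, 57, 120, 291, 651, …
f+g: L₀ = lclm(L_f,L_g), ord ≤ 1+1.
h=∫h₀ ⇒ L = L₀·Dx.
L = (8 - 36·x + 108·x^2 - 72·x^3)·Dx + (-2·x - 54·x^2 + 192·x^3 - 144·x^4)·Dx^2 + (-1 + 9·x - 23·x^2 + 6·x^3 + 42·x^4 - 36·x^5)·Dx^3  (order 3).
h: a_k = 0, 2, 1/2, 8/3, 13/4, 41/5, 44/3, 227/7, …
ICs: h(0) = 0, h′(0) = 2, h′′(0) = 1.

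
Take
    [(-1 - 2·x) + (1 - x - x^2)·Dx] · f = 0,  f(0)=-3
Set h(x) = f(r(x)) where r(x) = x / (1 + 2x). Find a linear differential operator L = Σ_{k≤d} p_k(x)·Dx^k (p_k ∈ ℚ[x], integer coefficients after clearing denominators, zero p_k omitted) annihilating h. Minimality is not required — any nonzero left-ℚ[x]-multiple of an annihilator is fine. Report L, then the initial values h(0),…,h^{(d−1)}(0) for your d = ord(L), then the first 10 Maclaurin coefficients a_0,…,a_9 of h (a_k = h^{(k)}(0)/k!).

f: a_k = -3, -3, -6, -9, -15, -24, -39, -63, -102, -165, …
Change of var in L_f (x↦r) gives L₀.
L = (-1 - 4·x) + (1 + 5·x + 7·x^2 + 2·x^3)·Dx  (order 1).
h: a_k = -3, -3, 0, 3, -9, 24, -63, 165, -432, 1131, …
ICs: h(0) = -3.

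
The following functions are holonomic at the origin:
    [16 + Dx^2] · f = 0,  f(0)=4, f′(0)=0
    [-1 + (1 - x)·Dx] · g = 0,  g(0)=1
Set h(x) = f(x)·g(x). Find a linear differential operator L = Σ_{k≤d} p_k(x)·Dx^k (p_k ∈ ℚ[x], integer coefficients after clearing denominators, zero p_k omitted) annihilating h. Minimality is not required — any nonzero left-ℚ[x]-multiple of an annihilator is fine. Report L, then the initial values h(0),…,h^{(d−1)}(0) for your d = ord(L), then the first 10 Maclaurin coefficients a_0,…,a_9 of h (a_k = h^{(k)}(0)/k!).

L = (-16 + 16·x) + 2·Dx + (-1 + x)·Dx^2  (order 2).
h: a_k = 4, 4, -28, -28, 44/3, 44/3, -364/45, -364/45, -100/63, -100/63, …
ICs: h(0) = 4, h′(0) = 4.

f: a_k = 4, 0, -32, 0, 128/3, 0, -1024/45, 0, 2048/315, 0, …
g: a_k = 1, 1, 1, 1, 1, 1, 1, 1, 1, 1, …
h₀=f·g: eliminate ⇒ L₀, order ≤ 2·1.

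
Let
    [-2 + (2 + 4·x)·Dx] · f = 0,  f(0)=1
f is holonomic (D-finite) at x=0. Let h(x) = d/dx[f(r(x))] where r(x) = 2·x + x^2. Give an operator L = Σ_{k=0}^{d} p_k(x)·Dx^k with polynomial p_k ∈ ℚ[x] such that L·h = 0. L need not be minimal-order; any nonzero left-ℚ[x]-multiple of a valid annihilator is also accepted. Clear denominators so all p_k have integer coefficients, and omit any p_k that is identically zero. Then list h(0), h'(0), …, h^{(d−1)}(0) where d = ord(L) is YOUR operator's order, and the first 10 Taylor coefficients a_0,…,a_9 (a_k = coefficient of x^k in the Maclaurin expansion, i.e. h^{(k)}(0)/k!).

L = -1 + (-1 - 5·x - 6·x^2 - 2·x^3)·Dx  (order 1).
h: a_k = 2, -2, 6, -18, 55, -171, 539, -1717, 22059/4, -71315/4, …
ICs: h(0) = 2.

f: a_k = 1, 1, -1/2, 1/2, -5/8, 7/8, -21/16, 33/16, -429/128, 715/128, …
Substitute x→r, Dx→(1/r')Dx; clear ⇒ L₀.
Differentiate: ansatz ord ≤ ord L₀ ⇒ L.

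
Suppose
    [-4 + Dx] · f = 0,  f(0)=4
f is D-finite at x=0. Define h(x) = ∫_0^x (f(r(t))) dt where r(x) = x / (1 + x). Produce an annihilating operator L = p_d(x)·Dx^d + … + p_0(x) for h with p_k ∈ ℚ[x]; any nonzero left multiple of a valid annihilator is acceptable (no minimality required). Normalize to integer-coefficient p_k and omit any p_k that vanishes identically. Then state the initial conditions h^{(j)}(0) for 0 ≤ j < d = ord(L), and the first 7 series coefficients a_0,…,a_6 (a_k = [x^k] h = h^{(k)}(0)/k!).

L = -4·Dx + (1 + 2·x + x^2)·Dx^2  (order 2).
h: a_k = 0, 4, 8, 16/3, -4/3, -16/15, 56/45, …
ICs: h(0) = 0, h′(0) = 4.

f: a_k = 4, 16, 32, 128/3, 128/3, 512/15, 1024/45, …
f∘r: x↦r, Dx↦Dx/r' in L_f ⇒ L₀.
∫: right-multiply L₀ by Dx.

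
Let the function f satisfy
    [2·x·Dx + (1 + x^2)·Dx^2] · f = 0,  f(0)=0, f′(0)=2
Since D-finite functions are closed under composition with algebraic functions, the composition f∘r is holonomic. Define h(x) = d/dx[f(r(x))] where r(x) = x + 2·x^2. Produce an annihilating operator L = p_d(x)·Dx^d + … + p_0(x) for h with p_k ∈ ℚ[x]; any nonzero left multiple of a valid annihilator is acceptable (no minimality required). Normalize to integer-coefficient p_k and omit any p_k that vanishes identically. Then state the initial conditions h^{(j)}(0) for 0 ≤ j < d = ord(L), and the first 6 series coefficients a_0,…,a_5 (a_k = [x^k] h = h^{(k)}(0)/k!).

L = (-4 + 2·x + 16·x^2 + 48·x^3 + 48·x^4) + (1 + 4·x + x^2 + 8·x^3 + 20·x^4 + 16·x^5)·Dx  (order 1).
h: a_k = 2, 8, -2, -16, -38, -8, …
ICs: h(0) = 2.

f: a_k = 0, 2, 0, -2/3, 0, 2/5, …
L₀ from L_f via x↦r, Dx↦r'^{-1}Dx.
h=h₀': d/dx-closure on L₀ ⇒ L.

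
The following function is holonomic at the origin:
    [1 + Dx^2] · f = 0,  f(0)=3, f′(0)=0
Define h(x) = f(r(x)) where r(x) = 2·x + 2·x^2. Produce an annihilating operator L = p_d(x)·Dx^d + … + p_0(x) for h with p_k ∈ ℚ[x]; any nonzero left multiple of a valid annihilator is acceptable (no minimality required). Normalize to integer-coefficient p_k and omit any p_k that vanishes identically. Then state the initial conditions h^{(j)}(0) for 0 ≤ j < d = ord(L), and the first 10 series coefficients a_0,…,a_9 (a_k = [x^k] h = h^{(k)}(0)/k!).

f: a_k = 3, 0, -3/2, 0, 1/8, 0, -1/240, 0, 1/13440, 0, …
f∘r: x↦r, Dx↦Dx/r' in L_f ⇒ L₀.
L = (4 + 24·x + 48·x^2 + 32·x^3) - 2·Dx + (1 + 2·x)·Dx^2  (order 2).
h: a_k = 3, 0, -6, -12, -4, 8, 176/15, 32/5, -208/105, -544/105, …
ICs: h(0) = 3, h′(0) = 0.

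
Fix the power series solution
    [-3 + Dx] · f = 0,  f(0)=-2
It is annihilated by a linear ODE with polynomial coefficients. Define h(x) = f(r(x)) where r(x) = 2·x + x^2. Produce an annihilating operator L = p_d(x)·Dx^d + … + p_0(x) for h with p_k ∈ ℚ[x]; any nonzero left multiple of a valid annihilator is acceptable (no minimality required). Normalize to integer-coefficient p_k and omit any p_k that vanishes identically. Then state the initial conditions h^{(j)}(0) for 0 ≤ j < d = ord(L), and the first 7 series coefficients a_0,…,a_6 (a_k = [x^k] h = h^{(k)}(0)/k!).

L = (-6 - 6·x) + Dx  (order 1).
h: a_k = -2, -12, -42, -108, -225, -1998/5, -3123/5, …
ICs: h(0) = -2.

f: a_k = -2, -6, -9, -9, -27/4, -81/20, -81/40, …
Change of var in L_f (x↦r) gives L₀.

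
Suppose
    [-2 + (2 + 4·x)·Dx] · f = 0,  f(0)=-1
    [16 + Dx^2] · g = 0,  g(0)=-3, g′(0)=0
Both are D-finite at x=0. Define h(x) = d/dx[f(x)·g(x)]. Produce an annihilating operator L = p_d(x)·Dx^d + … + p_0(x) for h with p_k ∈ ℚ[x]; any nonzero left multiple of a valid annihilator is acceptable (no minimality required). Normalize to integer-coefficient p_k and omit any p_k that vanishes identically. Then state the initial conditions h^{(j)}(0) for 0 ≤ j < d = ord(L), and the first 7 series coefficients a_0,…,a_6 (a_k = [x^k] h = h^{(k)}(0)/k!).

f: a_k = -1, -1, 1/2, -1/2, 5/8, -7/8, 21/16, …
g: a_k = -3, 0, 24, 0, -32, 0, 256/15, …
Product ⇒ symmetric product L₀, ord ≤ 2.
h₀' ⇒ L via d/dx closure of L₀.
L = (413 + 2688·x + 6784·x^2 + 8192·x^3 + 4096·x^4) + (-26 - 180·x - 384·x^2 - 256·x^3)·Dx + (19 + 140·x + 396·x^2 + 512·x^3 + 256·x^4)·Dx^2  (order 2).
h: a_k = 3, -51, -135/2, 337/2, 905/8, -5281/40, -26677/240, …
ICs: h(0) = 3, h′(0) = -51.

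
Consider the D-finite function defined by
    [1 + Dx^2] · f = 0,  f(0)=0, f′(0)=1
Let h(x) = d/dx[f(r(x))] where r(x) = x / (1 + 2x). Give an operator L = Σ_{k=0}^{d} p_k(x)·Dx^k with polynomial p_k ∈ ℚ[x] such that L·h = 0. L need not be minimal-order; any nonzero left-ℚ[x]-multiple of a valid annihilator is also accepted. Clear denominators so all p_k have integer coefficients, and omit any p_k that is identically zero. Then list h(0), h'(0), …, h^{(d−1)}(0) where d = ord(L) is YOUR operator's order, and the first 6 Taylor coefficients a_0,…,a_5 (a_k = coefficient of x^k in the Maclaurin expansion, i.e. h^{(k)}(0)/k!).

L = (25 + 96·x + 96·x^2) + (12 + 72·x + 144·x^2 + 96·x^3)·Dx + (1 + 8·x + 24·x^2 + 32·x^3 + 16·x^4)·Dx^2  (order 2).
h: a_k = 1, -4, 23/2, -28, 1441/24, -225/2, …
ICs: h(0) = 1, h′(0) = -4.

f: a_k = 0, 1, 0, -1/6, 0, 1/120, …
L₀ from L_f via x↦r, Dx↦r'^{-1}Dx.
h₀' ⇒ L via d/dx closure of L₀.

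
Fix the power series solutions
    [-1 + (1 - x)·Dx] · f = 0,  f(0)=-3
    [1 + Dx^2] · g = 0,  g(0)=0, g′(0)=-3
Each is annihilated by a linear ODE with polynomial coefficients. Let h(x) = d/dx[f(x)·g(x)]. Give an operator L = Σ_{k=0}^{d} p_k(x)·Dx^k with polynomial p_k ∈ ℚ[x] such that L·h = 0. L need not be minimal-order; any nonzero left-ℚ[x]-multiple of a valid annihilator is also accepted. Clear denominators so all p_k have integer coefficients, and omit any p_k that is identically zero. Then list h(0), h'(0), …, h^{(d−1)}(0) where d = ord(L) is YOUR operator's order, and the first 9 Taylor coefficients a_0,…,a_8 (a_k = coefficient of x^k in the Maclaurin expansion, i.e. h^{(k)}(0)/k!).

f: a_k = -3, -3, -3, -3, -3, -3, -3, -3, -3, …
g: a_k = 0, -3, 0, 1/2, 0, -1/40, 0, 1/1680, 0, …
L₀ := L_f ⊗_s L_g (sym. prod.), ord ≤ 2.
Derive L from L₀ (diff closure).
L = (-1 - 2·x + x^2) + (-2 + 2·x)·Dx + (1 - 2·x + x^2)·Dx^2  (order 2).
h: a_k = 9, 18, 45/2, 30, 303/8, 909/20, 4241/80, 4241/70, 305353/4480, …
ICs: h(0) = 9, h′(0) = 18.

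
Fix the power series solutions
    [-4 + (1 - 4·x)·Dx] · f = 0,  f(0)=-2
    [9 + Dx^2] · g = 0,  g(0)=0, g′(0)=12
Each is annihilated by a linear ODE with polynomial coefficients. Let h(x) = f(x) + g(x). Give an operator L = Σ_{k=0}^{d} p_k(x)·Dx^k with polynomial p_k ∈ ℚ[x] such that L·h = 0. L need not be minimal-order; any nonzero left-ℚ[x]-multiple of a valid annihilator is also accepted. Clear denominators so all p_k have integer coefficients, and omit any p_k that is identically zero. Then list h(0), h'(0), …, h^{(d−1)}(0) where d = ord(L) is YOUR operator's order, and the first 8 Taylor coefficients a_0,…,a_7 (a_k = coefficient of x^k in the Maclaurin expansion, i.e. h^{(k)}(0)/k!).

L = (3780 - 2592·x + 5184·x^2) + (-369 + 2124·x - 3888·x^2 + 5184·x^3)·Dx + (420 - 288·x + 576·x^2)·Dx^2 + (-41 + 236·x - 432·x^2 + 576·x^3)·Dx^3  (order 3).
h: a_k = -2, 4, -32, -146, -512, -20399/10, -8192, -4587763/140, …
ICs: h(0) = -2, h′(0) = 4, h′′(0) = -64.

f: a_k = -2, -8, -32, -128, -512, -2048, -8192, -32768, …
g: a_k = 0, 12, 0, -18, 0, 81/10, 0, -243/140, …
f+g: L₀ = lclm(L_f,L_g), ord ≤ 1+2.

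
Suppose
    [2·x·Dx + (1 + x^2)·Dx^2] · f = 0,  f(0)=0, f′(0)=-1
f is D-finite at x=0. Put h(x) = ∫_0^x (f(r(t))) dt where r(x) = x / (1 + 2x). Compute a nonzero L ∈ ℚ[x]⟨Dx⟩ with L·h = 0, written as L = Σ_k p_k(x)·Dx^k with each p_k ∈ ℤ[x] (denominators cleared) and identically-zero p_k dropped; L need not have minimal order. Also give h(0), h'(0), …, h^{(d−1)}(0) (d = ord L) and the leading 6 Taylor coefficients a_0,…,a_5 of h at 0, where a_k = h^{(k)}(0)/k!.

L = (4 + 10·x)·Dx^2 + (1 + 4·x + 5·x^2)·Dx^3  (order 3).
h: a_k = 0, 0, -1/2, 2/3, -11/12, 6/5, …
ICs: h(0) = 0, h′(0) = 0, h′′(0) = -1.

f: a_k = 0, -1, 0, 1/3, 0, -1/5, …
L₀ from L_f via x↦r, Dx↦r'^{-1}Dx.
h=∫₀ˣh₀: take L = L₀·Dx.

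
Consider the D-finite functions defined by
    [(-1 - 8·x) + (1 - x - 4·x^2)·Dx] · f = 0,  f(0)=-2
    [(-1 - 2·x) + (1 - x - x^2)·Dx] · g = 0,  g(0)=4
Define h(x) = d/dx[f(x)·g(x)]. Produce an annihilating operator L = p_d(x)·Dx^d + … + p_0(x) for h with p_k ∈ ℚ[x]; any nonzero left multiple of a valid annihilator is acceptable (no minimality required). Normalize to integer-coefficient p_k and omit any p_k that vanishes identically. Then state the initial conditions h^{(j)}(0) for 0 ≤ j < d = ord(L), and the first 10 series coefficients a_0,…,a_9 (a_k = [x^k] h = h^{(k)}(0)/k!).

L = (16 + 18·x - 12·x^2 - 352·x^3 + 12·x^4 + 600·x^5 + 320·x^6) + (-2 - 4·x + 39·x^2 + 8·x^3 - 140·x^4 - 21·x^5 + 140·x^6 + 64·x^7)·Dx  (order 1).
h: a_k = -16, -128, -456, -1792, -5600, -18096, -53648, -160000, -459864, -1318080, …
ICs: h(0) = -16.

f: a_k = -2, -2, -10, -18, -58, -130, -362, -882, -2330, -5858, …
g: a_k = 4, 4, 8, 12, 20, 32, 52, 84, 136, 220, …
f·g: L₀ = L_f ⊗_s L_g, ord ≤ 1·1.
Derive L from L₀ (diff closure).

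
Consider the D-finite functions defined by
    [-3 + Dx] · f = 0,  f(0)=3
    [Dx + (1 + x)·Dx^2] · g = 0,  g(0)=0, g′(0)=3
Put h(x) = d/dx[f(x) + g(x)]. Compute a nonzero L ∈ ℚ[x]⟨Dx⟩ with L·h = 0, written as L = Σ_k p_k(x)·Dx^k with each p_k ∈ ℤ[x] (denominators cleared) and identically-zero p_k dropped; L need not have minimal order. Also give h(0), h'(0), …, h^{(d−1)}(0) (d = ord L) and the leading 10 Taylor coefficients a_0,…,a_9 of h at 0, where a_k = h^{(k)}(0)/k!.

f: a_k = 3, 9, 27/2, 27/2, 81/8, 243/40, 243/80, 729/560, 2187/4480, 729/4480, …
g: a_k = 0, 3, -3/2, 1, -3/4, 3/5, -1/2, 3/7, -3/8, 1/3, …
Weyl lclm of L_f,L_g ⇒ L₀ (ord ≤ 3).
Derive L from L₀ (diff closure).
L = (-15 - 9·x) + (-7 - 18·x - 9·x^2)·Dx + (4 + 7·x + 3·x^2)·Dx^2  (order 2).
h: a_k = 12, 24, 87/2, 75/2, 267/8, 609/40, 969/80, 507/560, 20001/4480, -11253/4480, …
ICs: h(0) = 12, h′(0) = 24.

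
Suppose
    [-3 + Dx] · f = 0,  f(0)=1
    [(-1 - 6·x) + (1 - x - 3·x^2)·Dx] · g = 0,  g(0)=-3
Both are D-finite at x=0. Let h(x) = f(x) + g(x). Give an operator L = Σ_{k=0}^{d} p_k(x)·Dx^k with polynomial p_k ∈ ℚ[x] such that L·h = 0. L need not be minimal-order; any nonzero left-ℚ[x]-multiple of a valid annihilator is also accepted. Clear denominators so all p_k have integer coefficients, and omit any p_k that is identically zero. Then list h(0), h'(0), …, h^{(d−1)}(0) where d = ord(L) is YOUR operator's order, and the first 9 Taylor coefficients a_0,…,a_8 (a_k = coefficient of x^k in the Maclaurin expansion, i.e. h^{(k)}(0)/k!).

f: a_k = 1, 3, 9/2, 9/2, 27/8, 81/40, 81/80, 243/560, 729/4480, …
g: a_k = -3, -3, -12, -21, -57, -120, -291, -651, -1524, …
Weyl lclm of L_f,L_g ⇒ L₀ (ord ≤ 2).
L = (15 + 9·x + 243·x^2 + 162·x^3) + (1 - 36·x - 99·x^2 + 54·x^3 + 81·x^4)·Dx + (-2 + 11·x + 6·x^2 - 36·x^3 - 27·x^4)·Dx^2  (order 2).
h: a_k = -2, 0, -15/2, -33/2, -429/8, -4719/40, -23199/80, -364317/560, -6826791/4480, …
ICs: h(0) = -2, h′(0) = 0.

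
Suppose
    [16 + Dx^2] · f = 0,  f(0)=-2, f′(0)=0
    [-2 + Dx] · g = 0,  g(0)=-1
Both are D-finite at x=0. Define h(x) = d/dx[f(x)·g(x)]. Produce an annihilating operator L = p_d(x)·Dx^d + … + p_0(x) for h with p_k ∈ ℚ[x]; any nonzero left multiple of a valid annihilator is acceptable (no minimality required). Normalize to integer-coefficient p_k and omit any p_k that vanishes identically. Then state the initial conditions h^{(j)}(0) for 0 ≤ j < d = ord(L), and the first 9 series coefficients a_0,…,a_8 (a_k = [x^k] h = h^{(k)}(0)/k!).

f: a_k = -2, 0, 16, 0, -64/3, 0, 512/45, 0, -1024/315, …
g: a_k = -1, -2, -2, -4/3, -2/3, -4/15, -4/45, -8/315, -2/315, …
h₀=f·g: eliminate ⇒ L₀, order ≤ 2·1.
Derive L from L₀ (diff closure).
L = 20 - 4·Dx + Dx^2  (order 2).
h: a_k = 4, -24, -88, -112/3, 328/3, 624/5, 464/45, -16864/315, -9592/315, …
ICs: h(0) = 4, h′(0) = -24.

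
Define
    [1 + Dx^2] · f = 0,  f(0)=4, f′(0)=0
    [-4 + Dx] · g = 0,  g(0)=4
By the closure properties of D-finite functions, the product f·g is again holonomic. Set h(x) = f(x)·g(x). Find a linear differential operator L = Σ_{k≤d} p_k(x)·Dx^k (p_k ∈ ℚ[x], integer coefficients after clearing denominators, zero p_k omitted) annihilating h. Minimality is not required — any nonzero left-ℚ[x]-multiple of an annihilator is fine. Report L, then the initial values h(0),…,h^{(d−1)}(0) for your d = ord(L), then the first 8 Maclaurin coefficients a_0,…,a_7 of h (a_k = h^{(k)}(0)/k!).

L = 17 - 8·Dx + Dx^2  (order 2).
h: a_k = 16, 64, 120, 416/3, 322/3, 808/15, 11, -2908/315, …
ICs: h(0) = 16, h′(0) = 64.

f: a_k = 4, 0, -2, 0, 1/6, 0, -1/180, 0, …
g: a_k = 4, 16, 32, 128/3, 128/3, 512/15, 1024/45, 4096/315, …
Sym-product of L_f,L_g gives L₀ (≤ ord 2).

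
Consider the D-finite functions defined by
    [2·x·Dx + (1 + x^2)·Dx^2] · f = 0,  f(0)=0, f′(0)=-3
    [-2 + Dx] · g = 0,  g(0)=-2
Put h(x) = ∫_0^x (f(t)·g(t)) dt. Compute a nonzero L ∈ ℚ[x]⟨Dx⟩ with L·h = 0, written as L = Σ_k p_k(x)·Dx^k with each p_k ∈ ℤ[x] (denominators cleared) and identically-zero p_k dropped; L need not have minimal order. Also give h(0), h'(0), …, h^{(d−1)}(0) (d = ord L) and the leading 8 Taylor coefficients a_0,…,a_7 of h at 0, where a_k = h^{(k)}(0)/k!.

f: a_k = 0, -3, 0, 1, 0, -3/5, 0, 3/7, …
g: a_k = -2, -4, -4, -8/3, -4/3, -8/15, -8/45, -16/315, …
f·g: L₀ = L_f ⊗_s L_g, ord ≤ 2·1.
Integrate: L := L₀·Dx.
L = (4 - 4·x + 4·x^2)·Dx + (-4 + 2·x - 4·x^2)·Dx^2 + (1 + x^2)·Dx^3  (order 3).
h: a_k = 0, 0, 3, 4, 5/2, 4/5, 1/5, 4/21, …
ICs: h(0) = 0, h′(0) = 0, h′′(0) = 6.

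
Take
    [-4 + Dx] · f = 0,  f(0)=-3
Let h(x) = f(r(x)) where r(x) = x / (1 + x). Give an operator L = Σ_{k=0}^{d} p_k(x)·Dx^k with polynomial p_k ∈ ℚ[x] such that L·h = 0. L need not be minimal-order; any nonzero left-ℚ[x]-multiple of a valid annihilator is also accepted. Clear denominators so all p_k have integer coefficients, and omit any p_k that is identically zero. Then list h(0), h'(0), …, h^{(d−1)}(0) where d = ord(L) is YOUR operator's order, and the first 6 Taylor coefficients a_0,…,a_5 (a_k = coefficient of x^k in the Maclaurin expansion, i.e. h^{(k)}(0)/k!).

f: a_k = -3, -12, -24, -32, -32, -128/5, …
Change of var in L_f (x↦r) gives L₀.
L = -4 + (1 + 2·x + x^2)·Dx  (order 1).
h: a_k = -3, -12, -12, 4, 4, -28/5, …
ICs: h(0) = -3.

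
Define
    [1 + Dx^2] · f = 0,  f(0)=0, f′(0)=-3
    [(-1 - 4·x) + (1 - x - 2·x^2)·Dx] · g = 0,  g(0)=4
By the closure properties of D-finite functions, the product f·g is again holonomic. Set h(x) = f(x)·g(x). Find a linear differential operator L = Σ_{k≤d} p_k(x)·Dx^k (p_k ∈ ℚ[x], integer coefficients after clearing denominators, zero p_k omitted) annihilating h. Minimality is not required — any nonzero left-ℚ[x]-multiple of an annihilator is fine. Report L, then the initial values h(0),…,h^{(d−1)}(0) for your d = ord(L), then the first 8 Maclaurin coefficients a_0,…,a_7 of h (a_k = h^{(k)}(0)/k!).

L = (3 + x + 2·x^2) + (2 + 8·x)·Dx + (-1 + x + 2·x^2)·Dx^2  (order 2).
h: a_k = 0, -12, -12, -34, -58, -1261/10, -2421/10, -41521/84, …
ICs: h(0) = 0, h′(0) = -12.

f: a_k = 0, -3, 0, 1/2, 0, -1/40, 0, 1/1680, …
g: a_k = 4, 4, 12, 20, 44, 84, 172, 340, …
Product ⇒ symmetric product L₀, ord ≤ 2.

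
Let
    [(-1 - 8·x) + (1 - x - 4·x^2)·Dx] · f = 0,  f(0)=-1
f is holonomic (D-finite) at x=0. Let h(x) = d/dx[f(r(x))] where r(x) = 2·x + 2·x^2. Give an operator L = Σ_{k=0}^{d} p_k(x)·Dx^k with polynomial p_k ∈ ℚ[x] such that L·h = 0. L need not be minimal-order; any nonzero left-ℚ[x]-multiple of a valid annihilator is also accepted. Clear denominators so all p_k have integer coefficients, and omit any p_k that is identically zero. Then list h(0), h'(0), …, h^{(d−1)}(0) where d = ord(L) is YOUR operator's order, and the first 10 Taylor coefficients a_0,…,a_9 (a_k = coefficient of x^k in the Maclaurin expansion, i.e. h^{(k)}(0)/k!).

f: a_k = -1, -1, -5, -9, -29, -65, -181, -441, -1165, -2929, …
Substitute x→r, Dx→(1/r')Dx; clear ⇒ L₀.
h₀' ⇒ L via d/dx closure of L₀.
L = (22 + 204·x + 1260·x^2 + 4672·x^3 + 8736·x^4 + 7680·x^5 + 2560·x^6) + (-1 - 16·x + 6·x^2 + 420·x^3 + 1520·x^4 + 2400·x^5 + 1792·x^6 + 512·x^7)·Dx  (order 1).
h: a_k = -2, -44, -336, -2800, -20760, -149040, -1040256, -7107200, -47817504, -317702080, …
ICs: h(0) = -2.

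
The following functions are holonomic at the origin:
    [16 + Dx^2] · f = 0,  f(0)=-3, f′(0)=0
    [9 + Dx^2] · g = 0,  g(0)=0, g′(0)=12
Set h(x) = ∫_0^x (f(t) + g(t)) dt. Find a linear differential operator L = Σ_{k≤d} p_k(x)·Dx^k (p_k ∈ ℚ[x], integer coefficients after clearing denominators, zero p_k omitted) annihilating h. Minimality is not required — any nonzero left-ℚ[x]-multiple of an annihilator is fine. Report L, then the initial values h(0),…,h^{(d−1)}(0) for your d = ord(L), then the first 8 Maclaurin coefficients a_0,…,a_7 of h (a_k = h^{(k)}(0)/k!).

f: a_k = -3, 0, 24, 0, -32, 0, 256/15, 0, …
g: a_k = 0, 12, 0, -18, 0, 81/10, 0, -243/140, …
Sum ⇒ L₀ = lclm(L_f,L_g) in ℚ(x)⟨Dx⟩.
∫: right-multiply L₀ by Dx.
L = 144·Dx + 25·Dx^3 + Dx^5  (order 5).
h: a_k = 0, -3, 6, 8, -9/2, -32/5, 27/20, 256/105, …
ICs: h(0) = 0, h′(0) = -3, h′′(0) = 12, h′′′(0) = 48, h′′′′(0) = -108.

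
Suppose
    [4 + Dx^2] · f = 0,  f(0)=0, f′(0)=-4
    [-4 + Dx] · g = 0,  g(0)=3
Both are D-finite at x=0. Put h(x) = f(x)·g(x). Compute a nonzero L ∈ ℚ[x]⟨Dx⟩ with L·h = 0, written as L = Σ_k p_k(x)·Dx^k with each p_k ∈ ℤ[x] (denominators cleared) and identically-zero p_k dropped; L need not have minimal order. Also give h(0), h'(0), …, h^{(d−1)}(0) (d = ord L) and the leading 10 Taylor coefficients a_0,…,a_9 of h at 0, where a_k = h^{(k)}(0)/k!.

f: a_k = 0, -4, 0, 8/3, 0, -8/15, 0, 16/315, 0, -8/2835, …
g: a_k = 3, 12, 24, 32, 32, 128/5, 256/15, 1024/105, 512/105, 2048/945, …
h₀=f·g: eliminate ⇒ L₀, order ≤ 2·1.
L = 20 - 8·Dx + Dx^2  (order 2).
h: a_k = 0, -12, -48, -88, -96, -328/5, -352/15, 464/105, 64/5, 9592/945, …
ICs: h(0) = 0, h′(0) = -12.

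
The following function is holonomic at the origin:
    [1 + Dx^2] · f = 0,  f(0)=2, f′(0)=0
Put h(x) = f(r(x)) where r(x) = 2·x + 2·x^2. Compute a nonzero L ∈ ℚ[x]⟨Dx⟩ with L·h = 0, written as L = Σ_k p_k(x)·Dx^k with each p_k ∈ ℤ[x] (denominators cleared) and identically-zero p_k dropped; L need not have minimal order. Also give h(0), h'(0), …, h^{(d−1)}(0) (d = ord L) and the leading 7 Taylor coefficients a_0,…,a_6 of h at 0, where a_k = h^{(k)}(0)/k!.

L = (4 + 24·x + 48·x^2 + 32·x^3) - 2·Dx + (1 + 2·x)·Dx^2  (order 2).
h: a_k = 2, 0, -4, -8, -8/3, 16/3, 352/45, …
ICs: h(0) = 2, h′(0) = 0.

f: a_k = 2, 0, -1, 0, 1/12, 0, -1/360, …
Substitute x→r, Dx→(1/r')Dx; clear ⇒ L₀.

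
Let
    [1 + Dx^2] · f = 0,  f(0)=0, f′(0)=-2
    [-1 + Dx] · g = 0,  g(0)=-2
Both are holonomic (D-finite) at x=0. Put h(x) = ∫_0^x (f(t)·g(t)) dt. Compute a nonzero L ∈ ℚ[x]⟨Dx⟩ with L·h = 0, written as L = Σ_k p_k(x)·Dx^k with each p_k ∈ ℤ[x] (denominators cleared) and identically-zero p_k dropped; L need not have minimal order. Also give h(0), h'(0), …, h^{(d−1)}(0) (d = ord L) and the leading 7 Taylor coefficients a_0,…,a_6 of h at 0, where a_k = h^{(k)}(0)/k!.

L = 2·Dx - 2·Dx^2 + Dx^3  (order 3).
h: a_k = 0, 0, 2, 4/3, 1/3, 0, -1/45, …
ICs: h(0) = 0, h′(0) = 0, h′′(0) = 4.

f: a_k = 0, -2, 0, 1/3, 0, -1/60, 0, …
g: a_k = -2, -2, -1, -1/3, -1/12, -1/60, -1/360, …
h₀=f·g: eliminate ⇒ L₀, order ≤ 2·1.
h=∫h₀ ⇒ L = L₀·Dx.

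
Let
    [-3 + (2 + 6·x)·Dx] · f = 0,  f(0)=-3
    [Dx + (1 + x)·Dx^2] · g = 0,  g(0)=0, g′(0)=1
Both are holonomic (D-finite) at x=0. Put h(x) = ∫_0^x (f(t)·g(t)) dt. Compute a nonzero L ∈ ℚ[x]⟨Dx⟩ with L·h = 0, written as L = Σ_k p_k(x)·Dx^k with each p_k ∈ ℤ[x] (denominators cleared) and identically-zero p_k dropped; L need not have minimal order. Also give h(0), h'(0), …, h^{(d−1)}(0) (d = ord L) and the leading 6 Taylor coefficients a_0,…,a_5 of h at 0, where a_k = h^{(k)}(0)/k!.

f: a_k = -3, -9/2, 27/8, -81/16, 1215/128, -5103/256, …
g: a_k = 0, 1, -1/2, 1/3, -1/4, 1/5, …
Product ⇒ symmetric product L₀, ord ≤ 2.
Integrate: L := L₀·Dx.
L = (21 + 9·x)·Dx + (-8 - 24·x)·Dx^2 + (4 + 28·x + 60·x^2 + 36·x^3)·Dx^3  (order 3).
h: a_k = 0, 0, -3/2, -1, 37/32, -3/2, …
ICs: h(0) = 0, h′(0) = 0, h′′(0) = -3.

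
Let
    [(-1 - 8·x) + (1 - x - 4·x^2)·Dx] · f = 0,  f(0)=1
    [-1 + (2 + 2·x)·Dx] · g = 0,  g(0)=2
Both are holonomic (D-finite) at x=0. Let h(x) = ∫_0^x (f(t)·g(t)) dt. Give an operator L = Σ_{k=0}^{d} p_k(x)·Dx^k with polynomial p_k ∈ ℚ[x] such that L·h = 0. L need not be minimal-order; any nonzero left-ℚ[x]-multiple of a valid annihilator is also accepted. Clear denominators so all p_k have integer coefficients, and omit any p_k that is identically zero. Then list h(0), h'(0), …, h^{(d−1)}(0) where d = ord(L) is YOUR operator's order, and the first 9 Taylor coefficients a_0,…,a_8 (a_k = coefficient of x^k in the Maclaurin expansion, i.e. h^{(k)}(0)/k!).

L = (3 + 17·x + 12·x^2)·Dx + (-2 + 10·x^2 + 8·x^3)·Dx^2  (order 2).
h: a_k = 0, 2, 3/2, 43/12, 183/32, 4211/320, 20141/768, 215295/3584, 1075135/8192, …
ICs: h(0) = 0, h′(0) = 2.

f: a_k = 1, 1, 5, 9, 29, 65, 181, 441, 1165, …
g: a_k = 2, 1, -1/4, 1/8, -5/64, 7/128, -21/512, 33/1024, -429/16384, …
Sym-product of L_f,L_g gives L₀ (≤ ord 1).
h=∫h₀ ⇒ L = L₀·Dx.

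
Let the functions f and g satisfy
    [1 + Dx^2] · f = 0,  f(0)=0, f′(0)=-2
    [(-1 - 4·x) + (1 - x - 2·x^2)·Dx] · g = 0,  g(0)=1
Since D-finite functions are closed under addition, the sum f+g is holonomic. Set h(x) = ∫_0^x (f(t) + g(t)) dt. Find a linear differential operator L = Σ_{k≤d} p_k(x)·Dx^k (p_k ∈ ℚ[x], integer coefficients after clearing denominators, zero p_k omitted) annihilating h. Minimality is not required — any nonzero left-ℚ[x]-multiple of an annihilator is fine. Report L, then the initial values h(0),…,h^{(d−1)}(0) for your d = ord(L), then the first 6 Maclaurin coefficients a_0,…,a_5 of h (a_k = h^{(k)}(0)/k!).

L = (-31 - 146·x - 133·x^2 - 184·x^3 - 20·x^4 - 16·x^5)·Dx + (7 + 3·x - 3·x^2 - 37·x^3 - 42·x^4 - 12·x^5 - 8·x^6)·Dx^2 + (-31 - 146·x - 133·x^2 - 184·x^3 - 20·x^4 - 16·x^5)·Dx^3 + (7 + 3·x - 3·x^2 - 37·x^3 - 42·x^4 - 12·x^5 - 8·x^6)·Dx^4  (order 4).
h: a_k = 0, 1, -1/2, 1, 4/3, 11/5, …
ICs: h(0) = 0, h′(0) = 1, h′′(0) = -1, h′′′(0) = 6.

f: a_k = 0, -2, 0, 1/3, 0, -1/60, …
g: a_k = 1, 1, 3, 5, 11, 21, …
h₀=f+g: left-lcm gives L₀, ord ≤ 3.
h=∫h₀ ⇒ L = L₀·Dx.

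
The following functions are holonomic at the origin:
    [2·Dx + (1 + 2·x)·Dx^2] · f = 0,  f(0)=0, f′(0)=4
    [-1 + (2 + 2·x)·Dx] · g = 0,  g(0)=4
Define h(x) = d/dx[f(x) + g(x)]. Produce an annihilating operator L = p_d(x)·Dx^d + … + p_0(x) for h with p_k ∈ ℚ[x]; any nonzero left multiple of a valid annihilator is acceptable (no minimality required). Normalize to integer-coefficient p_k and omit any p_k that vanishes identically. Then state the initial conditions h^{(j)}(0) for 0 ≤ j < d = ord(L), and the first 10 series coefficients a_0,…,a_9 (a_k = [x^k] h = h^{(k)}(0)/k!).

L = (10 + 4·x) + (29 + 52·x + 20·x^2)·Dx + (6 + 22·x + 24·x^2 + 8·x^3)·Dx^2  (order 2).
h: a_k = 6, -9, 67/4, -261/8, 4131/64, -16447/128, 131303/512, -524717/1024, 16783651/16384, -67121019/32768, …
ICs: h(0) = 6, h′(0) = -9.

f: a_k = 0, 4, -4, 16/3, -8, 64/5, -64/3, 256/7, -64, 1024/9, …
g: a_k = 4, 2, -1/2, 1/4, -5/32, 7/64, -21/256, 33/512, -429/8192, 715/16384, …
L₀ := lclm(L_f,L_g); ord L₀ ≤ 2+1.
Differentiate: ansatz ord ≤ ord L₀ ⇒ L.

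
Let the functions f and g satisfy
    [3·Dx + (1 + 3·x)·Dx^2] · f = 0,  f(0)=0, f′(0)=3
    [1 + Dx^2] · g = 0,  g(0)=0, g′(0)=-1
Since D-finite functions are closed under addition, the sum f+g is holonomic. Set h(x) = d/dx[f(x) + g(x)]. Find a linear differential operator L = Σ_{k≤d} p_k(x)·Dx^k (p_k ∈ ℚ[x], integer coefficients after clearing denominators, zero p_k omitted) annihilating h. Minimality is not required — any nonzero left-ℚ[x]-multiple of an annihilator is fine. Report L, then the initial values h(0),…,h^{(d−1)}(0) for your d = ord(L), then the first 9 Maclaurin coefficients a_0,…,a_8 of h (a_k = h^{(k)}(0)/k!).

L = (165 + 18·x + 27·x^2) + (19 + 63·x + 27·x^2 + 27·x^3)·Dx + (165 + 18·x + 27·x^2)·Dx^2 + (19 + 63·x + 27·x^2 + 27·x^3)·Dx^3  (order 3).
h: a_k = 2, -9, 55/2, -81, 5831/24, -729, 1574641/720, -6561, 793618559/40320, …
ICs: h(0) = 2, h′(0) = -9, h′′(0) = 55.

f: a_k = 0, 3, -9/2, 9, -81/4, 243/5, -243/2, 2187/7, -6561/8, …
g: a_k = 0, -1, 0, 1/6, 0, -1/120, 0, 1/5040, 0, …
Weyl lclm of L_f,L_g ⇒ L₀ (ord ≤ 4).
h₀' ⇒ L via d/dx closure of L₀.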